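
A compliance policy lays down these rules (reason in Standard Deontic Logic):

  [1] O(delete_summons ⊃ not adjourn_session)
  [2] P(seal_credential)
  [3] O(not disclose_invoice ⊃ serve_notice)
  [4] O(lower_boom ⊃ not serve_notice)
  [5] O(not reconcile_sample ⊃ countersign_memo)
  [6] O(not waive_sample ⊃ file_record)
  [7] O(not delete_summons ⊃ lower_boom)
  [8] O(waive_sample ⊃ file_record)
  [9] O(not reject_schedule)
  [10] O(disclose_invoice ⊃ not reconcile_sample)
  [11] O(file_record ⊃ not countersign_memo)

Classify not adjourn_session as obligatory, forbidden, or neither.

Obligatory

Premises 8 and 6 cover both cases: O(waive_sample ⊃ file_record) and O(not waive_sample ⊃ file_record). Since waive_sample ∨ not waive_sample is a tautology, O(file_record) follows.
With premise 11, O(file_record ⊃ not countersign_memo), the K-axiom yields O(not countersign_memo).
Premise 5 is O(not reconcile_sample ⊃ countersign_memo); contrapositively O(not countersign_memo ⊃ reconcile_sample). Since O(not countersign_memo) holds, K gives O(reconcile_sample).
The contrapositive of premise 10 (O(disclose_invoice ⊃ not reconcile_sample)) is O(reconcile_sample ⊃ not disclose_invoice), and O(reconcile_sample) is already established, so O(not disclose_invoice).
Applying K to premise 3 (O(not disclose_invoice ⊃ serve_notice)) and O(not disclose_invoice) yields O(serve_notice).
Premise 4 is O(lower_boom ⊃ not serve_notice); contrapositively O(serve_notice ⊃ not lower_boom). Since O(serve_notice) holds, K gives O(not lower_boom).
The contrapositive of premise 7 (O(not delete_summons ⊃ lower_boom)) is O(not lower_boom ⊃ delete_summons), and O(not lower_boom) is already established, so O(delete_summons).
From O(delete_summons) and premise 1, O(delete_summons ⊃ not adjourn_session), we obtain O(not adjourn_session).
Premises 2, 9 do not contribute to this derivation.
Hence not adjourn_session is obligatory.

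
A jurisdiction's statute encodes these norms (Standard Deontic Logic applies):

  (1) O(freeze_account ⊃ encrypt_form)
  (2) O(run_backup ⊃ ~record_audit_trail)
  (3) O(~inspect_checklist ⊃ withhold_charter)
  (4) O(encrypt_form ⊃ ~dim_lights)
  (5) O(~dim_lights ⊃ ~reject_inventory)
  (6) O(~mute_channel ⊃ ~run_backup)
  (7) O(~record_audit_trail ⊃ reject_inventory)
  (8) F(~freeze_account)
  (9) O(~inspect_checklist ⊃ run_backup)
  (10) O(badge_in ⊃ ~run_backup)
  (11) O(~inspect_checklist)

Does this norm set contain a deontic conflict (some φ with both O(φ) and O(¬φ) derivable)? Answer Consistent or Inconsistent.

Inconsistent

F(~freeze_account) at premise 8 means O(freeze_account).
With premise 1, O(freeze_account ⊃ encrypt_form), the K-axiom yields O(encrypt_form).
With premise 4, O(encrypt_form ⊃ ~dim_lights), the K-axiom yields O(~dim_lights).
Premise 5 is O(~dim_lights ⊃ ~reject_inventory); since O(~dim_lights), deontic closure gives O(~reject_inventory).
Premise 7 is O(~record_audit_trail ⊃ reject_inventory); contrapositively O(~reject_inventory ⊃ record_audit_trail). Since O(~reject_inventory) holds, K gives O(record_audit_trail).
Premise 2 is O(run_backup ⊃ ~record_audit_trail); contrapositively O(record_audit_trail ⊃ ~run_backup). Since O(record_audit_trail) holds, K gives O(~run_backup).
The contrapositive of premise 9 (O(~inspect_checklist ⊃ run_backup)) is O(~run_backup ⊃ inspect_checklist), and O(~run_backup) is already established, so O(inspect_checklist).
However, premise 11 gives O(~inspect_checklist).
We now have both O(inspect_checklist) and O(~inspect_checklist) — inspect_checklist is simultaneously obligatory and forbidden, violating the D-axiom.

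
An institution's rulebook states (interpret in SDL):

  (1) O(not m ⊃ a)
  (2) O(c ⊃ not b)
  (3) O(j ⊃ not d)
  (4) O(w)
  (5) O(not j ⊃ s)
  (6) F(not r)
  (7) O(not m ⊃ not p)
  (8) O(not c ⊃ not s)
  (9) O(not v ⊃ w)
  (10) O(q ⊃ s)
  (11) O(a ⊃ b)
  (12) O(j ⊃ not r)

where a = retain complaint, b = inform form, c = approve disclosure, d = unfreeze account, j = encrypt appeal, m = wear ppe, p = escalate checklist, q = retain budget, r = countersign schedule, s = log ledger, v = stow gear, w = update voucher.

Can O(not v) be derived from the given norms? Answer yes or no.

Premise 9 is O(not v ⊃ w); even if O(w) held, inferring O(not v) would be affirming the consequent — invalid.
No other premise forces O(not v). An ideal world satisfying every premise can still have not v false, so O(not v) is not derivable.

No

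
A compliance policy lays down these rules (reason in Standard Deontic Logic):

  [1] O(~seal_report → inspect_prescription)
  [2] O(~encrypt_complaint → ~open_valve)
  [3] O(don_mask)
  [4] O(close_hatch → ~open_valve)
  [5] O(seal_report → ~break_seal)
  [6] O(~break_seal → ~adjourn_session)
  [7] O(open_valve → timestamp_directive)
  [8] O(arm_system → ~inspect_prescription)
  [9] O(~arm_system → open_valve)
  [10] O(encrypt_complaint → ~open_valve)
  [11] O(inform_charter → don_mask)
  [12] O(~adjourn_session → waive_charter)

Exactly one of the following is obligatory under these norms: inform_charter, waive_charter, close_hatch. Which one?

waive_charter

Premises 10 and 2 are O(encrypt_complaint → ~open_valve) and O(~encrypt_complaint → ~open_valve); every ideal world satisfies encrypt_complaint or ~encrypt_complaint, so in either case ~open_valve holds — hence O(~open_valve).
Premise 9, O(~arm_system → open_valve), contraposes to O(~open_valve → arm_system); with O(~open_valve) we get O(arm_system).
Premise 8 is O(arm_system → ~inspect_prescription); since O(arm_system), deontic closure gives O(~inspect_prescription).
The contrapositive of premise 1 (O(~seal_report → inspect_prescription)) is O(~inspect_prescription → seal_report), and O(~inspect_prescription) is already established, so O(seal_report).
Premise 5 is O(seal_report → ~break_seal); since O(seal_report), deontic closure gives O(~break_seal).
From O(~break_seal) and premise 6, O(~break_seal → ~adjourn_session), we obtain O(~adjourn_session).
Applying K to premise 12 (O(~adjourn_session → waive_charter)) and O(~adjourn_session) yields O(waive_charter).
So O(waive_charter) holds — waive_charter is obligatory. None of the other listed options is made obligatory by any chain of premises.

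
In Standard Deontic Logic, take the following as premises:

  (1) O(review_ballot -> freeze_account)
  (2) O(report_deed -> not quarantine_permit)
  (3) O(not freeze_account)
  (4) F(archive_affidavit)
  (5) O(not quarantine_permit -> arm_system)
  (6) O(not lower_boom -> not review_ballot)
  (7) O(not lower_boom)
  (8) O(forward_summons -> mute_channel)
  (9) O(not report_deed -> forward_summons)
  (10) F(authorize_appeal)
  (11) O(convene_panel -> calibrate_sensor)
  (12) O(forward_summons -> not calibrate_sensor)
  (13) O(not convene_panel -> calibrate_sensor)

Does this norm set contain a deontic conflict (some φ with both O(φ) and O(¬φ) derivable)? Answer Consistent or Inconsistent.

Consistent

Premise 1 is O(review_ballot -> freeze_account), but O(review_ballot) is not derivable from the premises, so it does not yield O(freeze_account).
So O(freeze_account) is not derivable, and the apparent clash with O(not freeze_account) does not arise.
A world satisfying every obligation exists (e.g. archive_affidavit=false, arm_system=true, authorize_appeal=false, calibrate_sensor=true, convene_panel=false, forward_summons=false, freeze_account=false, lower_boom=false, mute_channel=false, quarantine_permit=false, report_deed=true, review_ballot=false); no atom is both obligatory and forbidden, so the set is consistent.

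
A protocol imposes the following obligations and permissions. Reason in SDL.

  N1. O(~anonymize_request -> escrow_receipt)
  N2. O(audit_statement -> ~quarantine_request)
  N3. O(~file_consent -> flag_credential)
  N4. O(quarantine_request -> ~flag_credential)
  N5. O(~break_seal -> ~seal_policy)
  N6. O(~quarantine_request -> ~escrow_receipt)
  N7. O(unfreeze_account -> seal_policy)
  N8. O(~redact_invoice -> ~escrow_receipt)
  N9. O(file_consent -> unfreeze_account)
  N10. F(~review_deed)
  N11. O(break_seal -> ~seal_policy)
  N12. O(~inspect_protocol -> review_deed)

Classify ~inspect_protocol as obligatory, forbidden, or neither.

Premise 12 is O(~inspect_protocol -> review_deed); even if O(review_deed) held, inferring O(~inspect_protocol) would be affirming the consequent — invalid.
No premise or chain of K-axiom applications forces O(~inspect_protocol), and none forces O(inspect_protocol). So ~inspect_protocol is neither obligatory nor forbidden under these norms.

Neither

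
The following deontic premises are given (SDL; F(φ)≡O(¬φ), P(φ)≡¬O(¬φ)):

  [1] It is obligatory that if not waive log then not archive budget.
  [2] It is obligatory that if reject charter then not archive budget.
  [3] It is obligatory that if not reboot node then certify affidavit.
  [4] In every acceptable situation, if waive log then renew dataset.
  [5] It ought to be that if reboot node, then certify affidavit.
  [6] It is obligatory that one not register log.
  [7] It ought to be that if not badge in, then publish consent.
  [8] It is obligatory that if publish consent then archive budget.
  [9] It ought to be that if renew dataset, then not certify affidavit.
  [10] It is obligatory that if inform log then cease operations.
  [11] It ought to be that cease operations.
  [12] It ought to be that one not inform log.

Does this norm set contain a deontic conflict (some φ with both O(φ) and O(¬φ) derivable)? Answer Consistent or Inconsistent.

Consistent

Premise 10 is O(inform_log → cease_operations); even if O(cease_operations) held, inferring O(inform_log) would be affirming the consequent — invalid.
So O(inform_log) is not derivable, and the apparent clash with O(¬inform_log) does not arise.
A world satisfying every obligation exists (e.g. archive_budget=false, badge_in=true, cease_operations=true, certify_affidavit=true, inform_log=false, publish_consent=false, reboot_node=false, register_log=false, reject_charter=false, renew_dataset=false, waive_log=false); no atom is both obligatory and forbidden, so the set is consistent.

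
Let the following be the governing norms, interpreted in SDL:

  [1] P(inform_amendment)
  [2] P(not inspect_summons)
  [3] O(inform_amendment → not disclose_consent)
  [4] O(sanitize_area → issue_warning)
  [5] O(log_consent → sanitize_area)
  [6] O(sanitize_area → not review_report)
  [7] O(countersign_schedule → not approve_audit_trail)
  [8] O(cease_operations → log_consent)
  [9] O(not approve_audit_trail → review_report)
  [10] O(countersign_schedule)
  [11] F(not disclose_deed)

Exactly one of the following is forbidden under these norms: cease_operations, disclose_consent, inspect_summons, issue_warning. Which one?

From premise 10 we have O(countersign_schedule).
Premise 7 is O(countersign_schedule → not approve_audit_trail); since O(countersign_schedule), deontic closure gives O(not approve_audit_trail).
From O(not approve_audit_trail) and premise 9, O(not approve_audit_trail → review_report), we obtain O(review_report).
Premise 6, O(sanitize_area → not review_report), contraposes to O(review_report → not sanitize_area); with O(review_report) we get O(not sanitize_area).
Premise 5 is O(log_consent → sanitize_area); contrapositively O(not sanitize_area → not log_consent). Since O(not sanitize_area) holds, K gives O(not log_consent).
The contrapositive of premise 8 (O(cease_operations → log_consent)) is O(not log_consent → not cease_operations), and O(not log_consent) is already established, so O(not cease_operations).
So O(not cease_operations) holds, i.e. cease_operations is forbidden. None of the other listed options is forbidden under the premises.

cease_operations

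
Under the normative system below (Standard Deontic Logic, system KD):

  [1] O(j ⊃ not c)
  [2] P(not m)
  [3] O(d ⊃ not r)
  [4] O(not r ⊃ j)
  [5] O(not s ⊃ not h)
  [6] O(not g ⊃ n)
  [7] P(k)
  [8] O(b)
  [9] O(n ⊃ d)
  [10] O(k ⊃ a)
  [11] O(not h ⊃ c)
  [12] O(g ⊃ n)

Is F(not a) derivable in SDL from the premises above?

Premise 10 is O(k ⊃ a), but O(k) is not derivable from the premises (the permission P(k) asserts only not O(not k), not O(k)), so it does not yield O(a).
No other premise forces O(a). An ideal world satisfying every premise can still have not a true, so F(not a) is not derivable.

No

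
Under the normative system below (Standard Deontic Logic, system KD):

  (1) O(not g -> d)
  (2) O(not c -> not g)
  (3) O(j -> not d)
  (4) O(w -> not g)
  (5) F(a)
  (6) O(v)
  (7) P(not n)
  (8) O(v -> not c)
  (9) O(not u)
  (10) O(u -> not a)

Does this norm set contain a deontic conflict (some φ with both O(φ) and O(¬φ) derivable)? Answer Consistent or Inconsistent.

Premise 10 is O(u -> not a); even if O(not a) held, inferring O(u) would be affirming the consequent — invalid.
So O(u) is not derivable, and the apparent clash with O(not u) does not arise.
A world satisfying every obligation exists (e.g. a=false, c=false, d=true, g=false, j=false, n=false, u=false, v=true, w=false); no atom is both obligatory and forbidden, so the set is consistent.

Consistent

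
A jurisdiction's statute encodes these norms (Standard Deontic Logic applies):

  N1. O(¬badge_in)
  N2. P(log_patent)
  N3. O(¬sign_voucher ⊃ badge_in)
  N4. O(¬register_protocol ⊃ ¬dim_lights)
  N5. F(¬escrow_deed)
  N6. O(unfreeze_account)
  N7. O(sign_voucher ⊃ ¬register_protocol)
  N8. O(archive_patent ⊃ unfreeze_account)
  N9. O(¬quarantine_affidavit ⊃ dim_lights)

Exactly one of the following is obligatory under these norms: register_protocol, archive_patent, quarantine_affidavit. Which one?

Premise 1 gives O(¬badge_in).
Premise 3, O(¬sign_voucher ⊃ badge_in), contraposes to O(¬badge_in ⊃ sign_voucher); with O(¬badge_in) we get O(sign_voucher).
With premise 7, O(sign_voucher ⊃ ¬register_protocol), the K-axiom yields O(¬register_protocol).
From O(¬register_protocol) and premise 4, O(¬register_protocol ⊃ ¬dim_lights), we obtain O(¬dim_lights).
Premise 9 is O(¬quarantine_affidavit ⊃ dim_lights); contrapositively O(¬dim_lights ⊃ quarantine_affidavit). Since O(¬dim_lights) holds, K gives O(quarantine_affidavit).
So O(quarantine_affidavit) holds — quarantine_affidavit is obligatory. None of the other listed options is made obligatory by any chain of premises.

quarantine_affidavit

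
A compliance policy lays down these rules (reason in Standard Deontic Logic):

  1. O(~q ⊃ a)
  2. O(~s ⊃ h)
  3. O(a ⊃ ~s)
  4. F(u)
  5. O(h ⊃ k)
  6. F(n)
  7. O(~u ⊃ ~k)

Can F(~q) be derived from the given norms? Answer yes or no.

Premise 4, F(u), is equivalent to O(~u).
Applying K to premise 7 (O(~u ⊃ ~k)) and O(~u) yields O(~k).
Premise 5, O(h ⊃ k), contraposes to O(~k ⊃ ~h); with O(~k) we get O(~h).
Premise 2, O(~s ⊃ h), contraposes to O(~h ⊃ s); with O(~h) we get O(s).
The contrapositive of premise 3 (O(a ⊃ ~s)) is O(s ⊃ ~a), and O(s) is already established, so O(~a).
Premise 1, O(~q ⊃ a), contraposes to O(~a ⊃ q); with O(~a) we get O(q).
Premise 6 does not contribute to this derivation.
So O(q) holds, i.e. F(~q). The claim follows.

Yes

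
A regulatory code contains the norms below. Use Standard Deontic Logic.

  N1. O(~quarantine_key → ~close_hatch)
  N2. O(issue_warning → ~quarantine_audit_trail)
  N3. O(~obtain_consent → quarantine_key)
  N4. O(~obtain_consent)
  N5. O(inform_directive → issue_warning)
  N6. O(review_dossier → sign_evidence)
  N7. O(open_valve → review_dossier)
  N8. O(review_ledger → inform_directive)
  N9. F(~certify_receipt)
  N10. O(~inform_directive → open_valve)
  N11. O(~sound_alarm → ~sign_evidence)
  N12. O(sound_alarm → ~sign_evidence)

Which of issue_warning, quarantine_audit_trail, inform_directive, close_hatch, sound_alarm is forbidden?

Premises 12 and 11 are O(sound_alarm → ~sign_evidence) and O(~sound_alarm → ~sign_evidence); every ideal world satisfies sound_alarm or ~sound_alarm, so in either case ~sign_evidence holds — hence O(~sign_evidence).
The contrapositive of premise 6 (O(review_dossier → sign_evidence)) is O(~sign_evidence → ~review_dossier), and O(~sign_evidence) is already established, so O(~review_dossier).
The contrapositive of premise 7 (O(open_valve → review_dossier)) is O(~review_dossier → ~open_valve), and O(~review_dossier) is already established, so O(~open_valve).
The contrapositive of premise 10 (O(~inform_directive → open_valve)) is O(~open_valve → inform_directive), and O(~open_valve) is already established, so O(inform_directive).
With premise 5, O(inform_directive → issue_warning), the K-axiom yields O(issue_warning).
With premise 2, O(issue_warning → ~quarantine_audit_trail), the K-axiom yields O(~quarantine_audit_trail).
So O(~quarantine_audit_trail) holds, i.e. quarantine_audit_trail is forbidden. None of the other listed options is forbidden under the premises.

quarantine_audit_trail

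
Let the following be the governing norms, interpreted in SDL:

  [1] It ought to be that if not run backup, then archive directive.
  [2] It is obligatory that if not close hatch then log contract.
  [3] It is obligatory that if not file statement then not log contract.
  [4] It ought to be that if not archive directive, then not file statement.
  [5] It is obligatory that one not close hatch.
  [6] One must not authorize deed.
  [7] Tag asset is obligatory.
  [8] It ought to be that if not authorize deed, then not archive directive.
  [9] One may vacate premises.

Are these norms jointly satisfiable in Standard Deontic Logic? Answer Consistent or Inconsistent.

Inconsistent

From premise 5 we have O(¬close_hatch).
From O(¬close_hatch) and premise 2, O(¬close_hatch → log_contract), we obtain O(log_contract).
Premise 3, O(¬file_statement → ¬log_contract), contraposes to O(log_contract → file_statement); with O(log_contract) we get O(file_statement).
Premise 4, O(¬archive_directive → ¬file_statement), contraposes to O(file_statement → archive_directive); with O(file_statement) we get O(archive_directive).
The contrapositive of premise 8 (O(¬authorize_deed → ¬archive_directive)) is O(archive_directive → authorize_deed), and O(archive_directive) is already established, so O(authorize_deed).
But premise 6, F(authorize_deed), means O(¬authorize_deed).
We now have both O(authorize_deed) and O(¬authorize_deed) — authorize_deed is simultaneously obligatory and forbidden, violating the D-axiom.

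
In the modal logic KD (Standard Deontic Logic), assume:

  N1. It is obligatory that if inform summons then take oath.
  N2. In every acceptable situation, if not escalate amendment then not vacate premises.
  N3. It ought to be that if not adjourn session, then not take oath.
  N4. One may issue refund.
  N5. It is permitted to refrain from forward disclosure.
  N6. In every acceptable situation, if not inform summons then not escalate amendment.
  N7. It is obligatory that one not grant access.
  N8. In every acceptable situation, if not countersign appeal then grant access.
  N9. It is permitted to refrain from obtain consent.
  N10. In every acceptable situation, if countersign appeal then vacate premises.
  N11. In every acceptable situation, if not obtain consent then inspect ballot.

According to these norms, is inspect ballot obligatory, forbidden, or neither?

Neither

Premise 11 is O(¬obtain_consent → inspect_ballot), but O(¬obtain_consent) is not derivable from the premises (the permission P(¬obtain_consent) asserts only ¬O(obtain_consent), not O(¬obtain_consent)), so it does not yield O(inspect_ballot).
No premise or chain of K-axiom applications forces O(inspect_ballot), and none forces O(¬inspect_ballot). So inspect_ballot is neither obligatory nor forbidden under these norms.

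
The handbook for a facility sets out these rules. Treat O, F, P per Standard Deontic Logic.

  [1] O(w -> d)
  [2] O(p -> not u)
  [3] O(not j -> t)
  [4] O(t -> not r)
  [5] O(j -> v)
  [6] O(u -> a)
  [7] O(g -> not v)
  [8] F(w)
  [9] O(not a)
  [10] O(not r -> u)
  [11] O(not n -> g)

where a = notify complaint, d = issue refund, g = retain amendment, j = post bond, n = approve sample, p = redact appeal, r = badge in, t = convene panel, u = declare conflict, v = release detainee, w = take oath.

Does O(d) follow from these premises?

Premise 1 is O(w -> d), but O(w) is not derivable from the premises, so it does not yield O(d).
No other premise forces O(d). An ideal world satisfying every premise can still have d false, so O(d) is not derivable.

No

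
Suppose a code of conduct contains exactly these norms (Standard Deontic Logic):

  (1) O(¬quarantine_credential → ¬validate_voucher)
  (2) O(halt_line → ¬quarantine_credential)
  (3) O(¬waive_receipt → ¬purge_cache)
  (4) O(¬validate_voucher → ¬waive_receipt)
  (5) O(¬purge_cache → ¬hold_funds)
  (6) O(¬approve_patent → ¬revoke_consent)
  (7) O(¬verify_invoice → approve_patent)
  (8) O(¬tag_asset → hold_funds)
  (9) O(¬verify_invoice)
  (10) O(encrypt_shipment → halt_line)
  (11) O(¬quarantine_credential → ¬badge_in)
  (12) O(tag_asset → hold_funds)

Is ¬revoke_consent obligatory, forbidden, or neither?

Premise 6 is O(¬approve_patent → ¬revoke_consent), but O(¬approve_patent) is not derivable from the premises, so it does not yield O(¬revoke_consent).
No premise or chain of K-axiom applications forces O(¬revoke_consent), and none forces O(revoke_consent). So ¬revoke_consent is neither obligatory nor forbidden under these norms.

Neither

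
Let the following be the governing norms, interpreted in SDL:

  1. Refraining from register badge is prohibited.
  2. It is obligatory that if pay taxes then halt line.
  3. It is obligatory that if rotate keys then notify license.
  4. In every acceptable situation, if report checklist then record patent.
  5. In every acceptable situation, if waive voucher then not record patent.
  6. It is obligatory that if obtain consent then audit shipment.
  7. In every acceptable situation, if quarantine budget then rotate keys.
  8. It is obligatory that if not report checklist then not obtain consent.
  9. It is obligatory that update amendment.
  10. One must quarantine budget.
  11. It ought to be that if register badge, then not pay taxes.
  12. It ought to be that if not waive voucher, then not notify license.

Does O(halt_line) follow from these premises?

Premise 2 is O(pay_taxes → halt_line), but O(pay_taxes) is not derivable from the premises, so it does not yield O(halt_line).
No other premise forces O(halt_line). An ideal world satisfying every premise can still have halt_line false, so O(halt_line) is not derivable.

No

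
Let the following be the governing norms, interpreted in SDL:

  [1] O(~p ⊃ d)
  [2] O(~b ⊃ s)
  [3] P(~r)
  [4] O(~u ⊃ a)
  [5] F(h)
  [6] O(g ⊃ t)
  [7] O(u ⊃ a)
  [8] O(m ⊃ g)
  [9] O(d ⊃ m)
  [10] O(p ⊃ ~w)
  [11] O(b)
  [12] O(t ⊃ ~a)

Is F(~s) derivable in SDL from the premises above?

Premise 2 is O(~b ⊃ s), but O(~b) is not derivable from the premises, so it does not yield O(s).
No other premise forces O(s). An ideal world satisfying every premise can still have ~s true, so F(~s) is not derivable.

No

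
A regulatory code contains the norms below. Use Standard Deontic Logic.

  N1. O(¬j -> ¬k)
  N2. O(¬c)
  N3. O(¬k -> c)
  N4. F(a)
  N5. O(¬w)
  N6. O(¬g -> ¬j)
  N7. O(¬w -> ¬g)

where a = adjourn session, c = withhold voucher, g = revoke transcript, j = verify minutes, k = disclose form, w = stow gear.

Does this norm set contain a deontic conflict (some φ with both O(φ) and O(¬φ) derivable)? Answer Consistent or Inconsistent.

Inconsistent

Premise 2 states O(¬c) outright.
Premise 3 is O(¬k -> c); contrapositively O(¬c -> k). Since O(¬c) holds, K gives O(k).
The contrapositive of premise 1 (O(¬j -> ¬k)) is O(k -> j), and O(k) is already established, so O(j).
Premise 6 is O(¬g -> ¬j); contrapositively O(j -> g). Since O(j) holds, K gives O(g).
Premise 7, O(¬w -> ¬g), contraposes to O(g -> w); with O(g) we get O(w).
Yet premise 5 states O(¬w).
We now have both O(w) and O(¬w) — w is simultaneously obligatory and forbidden, violating the D-axiom.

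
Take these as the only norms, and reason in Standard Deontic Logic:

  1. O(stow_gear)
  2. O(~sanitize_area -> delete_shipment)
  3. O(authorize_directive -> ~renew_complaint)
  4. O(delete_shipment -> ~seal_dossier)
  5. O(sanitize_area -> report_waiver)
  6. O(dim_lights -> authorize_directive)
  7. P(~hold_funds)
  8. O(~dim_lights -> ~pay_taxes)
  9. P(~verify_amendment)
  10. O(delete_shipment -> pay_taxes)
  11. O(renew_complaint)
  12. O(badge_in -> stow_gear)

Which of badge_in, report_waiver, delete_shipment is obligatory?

From premise 11 we have O(renew_complaint).
Premise 3 is O(authorize_directive -> ~renew_complaint); contrapositively O(renew_complaint -> ~authorize_directive). Since O(renew_complaint) holds, K gives O(~authorize_directive).
The contrapositive of premise 6 (O(dim_lights -> authorize_directive)) is O(~authorize_directive -> ~dim_lights), and O(~authorize_directive) is already established, so O(~dim_lights).
Applying K to premise 8 (O(~dim_lights -> ~pay_taxes)) and O(~dim_lights) yields O(~pay_taxes).
Premise 10 is O(delete_shipment -> pay_taxes); contrapositively O(~pay_taxes -> ~delete_shipment). Since O(~pay_taxes) holds, K gives O(~delete_shipment).
Premise 2, O(~sanitize_area -> delete_shipment), contraposes to O(~delete_shipment -> sanitize_area); with O(~delete_shipment) we get O(sanitize_area).
Premise 5 is O(sanitize_area -> report_waiver); since O(sanitize_area), deontic closure gives O(report_waiver).
So O(report_waiver) holds — report_waiver is obligatory. None of the other listed options is made obligatory by any chain of premises.

report_waiver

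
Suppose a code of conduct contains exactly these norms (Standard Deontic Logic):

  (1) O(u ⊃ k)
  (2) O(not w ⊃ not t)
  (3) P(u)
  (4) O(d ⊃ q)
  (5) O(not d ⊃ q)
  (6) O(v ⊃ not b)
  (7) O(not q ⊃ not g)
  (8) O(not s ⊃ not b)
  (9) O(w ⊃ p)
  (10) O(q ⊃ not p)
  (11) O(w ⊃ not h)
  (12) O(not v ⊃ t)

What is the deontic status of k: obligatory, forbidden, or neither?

Premise 1 is O(u ⊃ k), but O(u) is not derivable from the premises (the permission P(u) asserts only not O(not u), not O(u)), so it does not yield O(k).
No premise or chain of K-axiom applications forces O(k), and none forces O(not k). So k is neither obligatory nor forbidden under these norms.

Neither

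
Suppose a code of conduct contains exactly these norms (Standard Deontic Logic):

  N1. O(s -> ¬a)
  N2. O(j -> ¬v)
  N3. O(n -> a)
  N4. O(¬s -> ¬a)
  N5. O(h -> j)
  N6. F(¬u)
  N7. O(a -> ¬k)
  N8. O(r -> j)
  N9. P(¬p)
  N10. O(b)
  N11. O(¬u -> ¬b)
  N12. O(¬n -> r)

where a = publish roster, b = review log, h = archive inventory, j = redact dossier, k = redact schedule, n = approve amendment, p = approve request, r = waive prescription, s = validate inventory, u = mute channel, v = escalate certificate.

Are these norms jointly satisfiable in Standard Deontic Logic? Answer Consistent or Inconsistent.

Premise 11 is O(¬u -> ¬b), but O(¬u) is not derivable from the premises, so it does not yield O(¬b).
So O(¬b) is not derivable, and the apparent clash with O(b) does not arise.
A world satisfying every obligation exists (e.g. a=false, b=true, h=false, j=true, k=false, n=false, p=false, r=true, s=false, u=true, v=false); no atom is both obligatory and forbidden, so the set is consistent.

Consistent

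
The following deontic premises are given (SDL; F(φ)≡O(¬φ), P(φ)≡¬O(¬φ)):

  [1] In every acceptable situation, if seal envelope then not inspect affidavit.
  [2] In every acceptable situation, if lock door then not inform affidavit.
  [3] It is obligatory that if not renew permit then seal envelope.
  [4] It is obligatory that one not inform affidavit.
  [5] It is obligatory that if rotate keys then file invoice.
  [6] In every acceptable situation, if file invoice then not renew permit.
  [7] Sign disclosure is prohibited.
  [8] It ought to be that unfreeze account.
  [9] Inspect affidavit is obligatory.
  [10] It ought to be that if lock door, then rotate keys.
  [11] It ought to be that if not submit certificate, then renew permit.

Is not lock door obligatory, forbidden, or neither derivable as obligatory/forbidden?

Obligatory

From premise 9 we have O(inspect_affidavit).
Premise 1, O(seal_envelope → ¬inspect_affidavit), contraposes to O(inspect_affidavit → ¬seal_envelope); with O(inspect_affidavit) we get O(¬seal_envelope).
Premise 3 is O(¬renew_permit → seal_envelope); contrapositively O(¬seal_envelope → renew_permit). Since O(¬seal_envelope) holds, K gives O(renew_permit).
The contrapositive of premise 6 (O(file_invoice → ¬renew_permit)) is O(renew_permit → ¬file_invoice), and O(renew_permit) is already established, so O(¬file_invoice).
Premise 5, O(rotate_keys → file_invoice), contraposes to O(¬file_invoice → ¬rotate_keys); with O(¬file_invoice) we get O(¬rotate_keys).
Premise 10 is O(lock_door → rotate_keys); contrapositively O(¬rotate_keys → ¬lock_door). Since O(¬rotate_keys) holds, K gives O(¬lock_door).
Premises 2, 4, 7, 8, 11 do not contribute to this derivation.
Hence ¬lock_door is obligatory.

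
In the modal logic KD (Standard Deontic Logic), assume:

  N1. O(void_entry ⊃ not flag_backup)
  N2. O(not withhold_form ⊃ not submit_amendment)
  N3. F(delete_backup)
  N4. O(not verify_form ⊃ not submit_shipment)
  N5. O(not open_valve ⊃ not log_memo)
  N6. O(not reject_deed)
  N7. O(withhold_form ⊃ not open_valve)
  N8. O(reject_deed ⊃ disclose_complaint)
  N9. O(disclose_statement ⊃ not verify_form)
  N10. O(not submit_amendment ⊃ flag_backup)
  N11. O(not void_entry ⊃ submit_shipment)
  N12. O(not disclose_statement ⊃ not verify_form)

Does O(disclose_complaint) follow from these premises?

No

Premise 8 is O(reject_deed ⊃ disclose_complaint), but O(reject_deed) is not derivable from the premises, so it does not yield O(disclose_complaint).
No other premise forces O(disclose_complaint). An ideal world satisfying every premise can still have disclose_complaint false, so O(disclose_complaint) is not derivable.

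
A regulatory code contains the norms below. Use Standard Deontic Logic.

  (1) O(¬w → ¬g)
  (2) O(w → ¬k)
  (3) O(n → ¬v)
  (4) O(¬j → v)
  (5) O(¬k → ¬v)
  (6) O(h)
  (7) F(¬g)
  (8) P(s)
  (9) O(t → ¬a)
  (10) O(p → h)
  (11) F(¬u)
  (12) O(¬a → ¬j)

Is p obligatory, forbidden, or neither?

Premise 10 is O(p → h); even if O(h) held, inferring O(p) would be affirming the consequent — invalid.
No premise or chain of K-axiom applications forces O(p), and none forces O(¬p). So p is neither obligatory nor forbidden under these norms.

Neither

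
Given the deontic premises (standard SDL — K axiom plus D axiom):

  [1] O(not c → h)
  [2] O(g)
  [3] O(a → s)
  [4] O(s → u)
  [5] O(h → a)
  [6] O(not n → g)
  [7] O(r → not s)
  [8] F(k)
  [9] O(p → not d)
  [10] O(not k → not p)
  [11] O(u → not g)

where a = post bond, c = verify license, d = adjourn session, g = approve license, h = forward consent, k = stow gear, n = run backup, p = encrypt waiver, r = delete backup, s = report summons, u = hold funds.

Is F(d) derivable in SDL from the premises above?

No

Premise 9 is O(p → not d), but O(p) is not derivable from the premises, so it does not yield O(not d).
No other premise forces O(not d). An ideal world satisfying every premise can still have d true, so F(d) is not derivable.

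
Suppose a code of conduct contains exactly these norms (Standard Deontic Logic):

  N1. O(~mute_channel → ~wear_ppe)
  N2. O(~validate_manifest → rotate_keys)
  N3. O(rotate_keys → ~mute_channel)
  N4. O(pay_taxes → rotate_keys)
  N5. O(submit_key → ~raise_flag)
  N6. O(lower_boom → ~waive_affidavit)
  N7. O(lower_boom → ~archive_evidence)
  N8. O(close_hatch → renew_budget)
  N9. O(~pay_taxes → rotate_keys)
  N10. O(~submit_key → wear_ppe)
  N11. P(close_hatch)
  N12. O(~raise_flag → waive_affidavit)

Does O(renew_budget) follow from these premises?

Premise 8 is O(close_hatch → renew_budget), but O(close_hatch) is not derivable from the premises (the permission P(close_hatch) asserts only ~O(~close_hatch), not O(close_hatch)), so it does not yield O(renew_budget).
No other premise forces O(renew_budget). An ideal world satisfying every premise can still have renew_budget false, so O(renew_budget) is not derivable.

No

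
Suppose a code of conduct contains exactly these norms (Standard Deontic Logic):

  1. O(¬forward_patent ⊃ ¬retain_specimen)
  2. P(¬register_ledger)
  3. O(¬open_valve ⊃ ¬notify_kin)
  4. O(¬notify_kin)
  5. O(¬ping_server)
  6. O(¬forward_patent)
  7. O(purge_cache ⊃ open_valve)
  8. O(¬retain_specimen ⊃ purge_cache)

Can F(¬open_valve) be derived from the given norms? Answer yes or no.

Yes

From premise 6 we have O(¬forward_patent).
Applying K to premise 1 (O(¬forward_patent ⊃ ¬retain_specimen)) and O(¬forward_patent) yields O(¬retain_specimen).
Premise 8 is O(¬retain_specimen ⊃ purge_cache); since O(¬retain_specimen), deontic closure gives O(purge_cache).
Premise 7 is O(purge_cache ⊃ open_valve); since O(purge_cache), deontic closure gives O(open_valve).
Premises 2, 3, 4, 5 do not contribute to this derivation.
So O(open_valve) holds, i.e. F(¬open_valve). The claim follows.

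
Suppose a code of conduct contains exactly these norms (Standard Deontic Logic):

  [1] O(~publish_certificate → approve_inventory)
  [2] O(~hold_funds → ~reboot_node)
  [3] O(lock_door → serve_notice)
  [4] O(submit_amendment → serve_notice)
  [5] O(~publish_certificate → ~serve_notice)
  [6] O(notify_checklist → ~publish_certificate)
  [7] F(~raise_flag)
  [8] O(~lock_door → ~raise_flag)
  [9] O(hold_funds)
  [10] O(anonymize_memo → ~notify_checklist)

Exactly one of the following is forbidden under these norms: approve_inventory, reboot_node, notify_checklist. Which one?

F(~raise_flag) at premise 7 means O(raise_flag).
Premise 8, O(~lock_door → ~raise_flag), contraposes to O(raise_flag → lock_door); with O(raise_flag) we get O(lock_door).
From O(lock_door) and premise 3, O(lock_door → serve_notice), we obtain O(serve_notice).
The contrapositive of premise 5 (O(~publish_certificate → ~serve_notice)) is O(serve_notice → publish_certificate), and O(serve_notice) is already established, so O(publish_certificate).
The contrapositive of premise 6 (O(notify_checklist → ~publish_certificate)) is O(publish_certificate → ~notify_checklist), and O(publish_certificate) is already established, so O(~notify_checklist).
So O(~notify_checklist) holds, i.e. notify_checklist is forbidden. None of the other listed options is forbidden under the premises.

notify_checklist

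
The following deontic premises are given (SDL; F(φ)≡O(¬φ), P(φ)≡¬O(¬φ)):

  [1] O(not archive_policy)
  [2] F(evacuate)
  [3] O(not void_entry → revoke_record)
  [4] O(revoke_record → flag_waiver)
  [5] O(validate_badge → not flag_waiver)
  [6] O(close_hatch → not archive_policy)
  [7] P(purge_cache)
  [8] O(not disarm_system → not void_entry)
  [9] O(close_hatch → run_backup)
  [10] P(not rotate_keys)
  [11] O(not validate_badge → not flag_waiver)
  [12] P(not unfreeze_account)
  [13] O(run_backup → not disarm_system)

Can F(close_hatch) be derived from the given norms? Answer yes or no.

By case analysis on validate_badge: premise 5 gives O(validate_badge → not flag_waiver) and premise 11 gives O(not validate_badge → not flag_waiver), so O(not flag_waiver) either way.
Premise 4 is O(revoke_record → flag_waiver); contrapositively O(not flag_waiver → not revoke_record). Since O(not flag_waiver) holds, K gives O(not revoke_record).
Premise 3 is O(not void_entry → revoke_record); contrapositively O(not revoke_record → void_entry). Since O(not revoke_record) holds, K gives O(void_entry).
Premise 8, O(not disarm_system → not void_entry), contraposes to O(void_entry → disarm_system); with O(void_entry) we get O(disarm_system).
Premise 13 is O(run_backup → not disarm_system); contrapositively O(disarm_system → not run_backup). Since O(disarm_system) holds, K gives O(not run_backup).
Premise 9, O(close_hatch → run_backup), contraposes to O(not run_backup → not close_hatch); with O(not run_backup) we get O(not close_hatch).
Premises 1, 2, 6, 7, 10, 12 do not contribute to this derivation.
So O(not close_hatch) holds, i.e. F(close_hatch). The claim follows.

Yes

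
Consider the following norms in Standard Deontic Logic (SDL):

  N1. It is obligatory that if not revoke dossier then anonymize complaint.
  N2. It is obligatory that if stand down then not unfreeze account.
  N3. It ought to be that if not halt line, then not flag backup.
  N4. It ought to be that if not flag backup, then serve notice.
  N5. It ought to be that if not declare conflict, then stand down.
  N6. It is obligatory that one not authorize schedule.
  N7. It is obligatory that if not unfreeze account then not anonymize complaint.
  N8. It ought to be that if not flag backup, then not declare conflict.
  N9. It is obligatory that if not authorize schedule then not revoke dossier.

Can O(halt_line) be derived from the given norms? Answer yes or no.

Yes

Premise 6 states O(¬authorize_schedule) outright.
From O(¬authorize_schedule) and premise 9, O(¬authorize_schedule → ¬revoke_dossier), we obtain O(¬revoke_dossier).
Applying K to premise 1 (O(¬revoke_dossier → anonymize_complaint)) and O(¬revoke_dossier) yields O(anonymize_complaint).
Premise 7 is O(¬unfreeze_account → ¬anonymize_complaint); contrapositively O(anonymize_complaint → unfreeze_account). Since O(anonymize_complaint) holds, K gives O(unfreeze_account).
Premise 2 is O(stand_down → ¬unfreeze_account); contrapositively O(unfreeze_account → ¬stand_down). Since O(unfreeze_account) holds, K gives O(¬stand_down).
The contrapositive of premise 5 (O(¬declare_conflict → stand_down)) is O(¬stand_down → declare_conflict), and O(¬stand_down) is already established, so O(declare_conflict).
The contrapositive of premise 8 (O(¬flag_backup → ¬declare_conflict)) is O(declare_conflict → flag_backup), and O(declare_conflict) is already established, so O(flag_backup).
Premise 3 is O(¬halt_line → ¬flag_backup); contrapositively O(flag_backup → halt_line). Since O(flag_backup) holds, K gives O(halt_line).
Premise 4 does not contribute to this derivation.
So O(halt_line) follows.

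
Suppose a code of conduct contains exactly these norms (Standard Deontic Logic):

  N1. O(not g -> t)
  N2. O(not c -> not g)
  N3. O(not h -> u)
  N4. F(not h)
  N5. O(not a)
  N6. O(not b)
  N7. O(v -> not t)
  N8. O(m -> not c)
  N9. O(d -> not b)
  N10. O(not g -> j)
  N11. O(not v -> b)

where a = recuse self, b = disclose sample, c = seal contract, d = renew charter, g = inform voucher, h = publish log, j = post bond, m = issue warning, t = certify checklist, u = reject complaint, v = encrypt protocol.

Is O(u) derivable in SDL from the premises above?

No

Premise 3 is O(not h -> u), but O(not h) is not derivable from the premises, so it does not yield O(u).
No other premise forces O(u). An ideal world satisfying every premise can still have u false, so O(u) is not derivable.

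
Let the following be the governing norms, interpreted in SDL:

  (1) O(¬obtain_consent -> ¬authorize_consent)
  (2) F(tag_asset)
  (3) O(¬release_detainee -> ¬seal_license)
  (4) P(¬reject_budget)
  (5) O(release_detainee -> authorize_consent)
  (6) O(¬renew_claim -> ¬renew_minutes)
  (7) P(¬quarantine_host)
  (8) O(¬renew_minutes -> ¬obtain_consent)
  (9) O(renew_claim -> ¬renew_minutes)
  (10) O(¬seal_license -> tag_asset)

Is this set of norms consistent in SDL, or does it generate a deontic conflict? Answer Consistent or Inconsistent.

Inconsistent

Premises 6 and 9 are O(¬renew_claim -> ¬renew_minutes) and O(renew_claim -> ¬renew_minutes); every ideal world satisfies ¬renew_claim or renew_claim, so in either case ¬renew_minutes holds — hence O(¬renew_minutes).
With premise 8, O(¬renew_minutes -> ¬obtain_consent), the K-axiom yields O(¬obtain_consent).
Applying K to premise 1 (O(¬obtain_consent -> ¬authorize_consent)) and O(¬obtain_consent) yields O(¬authorize_consent).
The contrapositive of premise 5 (O(release_detainee -> authorize_consent)) is O(¬authorize_consent -> ¬release_detainee), and O(¬authorize_consent) is already established, so O(¬release_detainee).
Premise 3 is O(¬release_detainee -> ¬seal_license); since O(¬release_detainee), deontic closure gives O(¬seal_license).
With premise 10, O(¬seal_license -> tag_asset), the K-axiom yields O(tag_asset).
Yet premise 2 is F(tag_asset), i.e. O(¬tag_asset).
We now have both O(tag_asset) and O(¬tag_asset) — tag_asset is simultaneously obligatory and forbidden, violating the D-axiom.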